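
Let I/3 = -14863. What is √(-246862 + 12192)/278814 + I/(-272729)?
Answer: 44589/272729 + I*√234670/278814 ≈ 0.16349 + 0.0017375*I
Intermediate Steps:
I = -44589 (I = 3*(-14863) = -44589)
√(-246862 + 12192)/278814 + I/(-272729) = √(-246862 + 12192)/278814 - 44589/(-272729) = √(-234670)*(1/278814) - 44589*(-1/272729) = (I*√234670)*(1/278814) + 44589/272729 = I*√234670/278814 + 44589/272729 = 44589/272729 + I*√234670/278814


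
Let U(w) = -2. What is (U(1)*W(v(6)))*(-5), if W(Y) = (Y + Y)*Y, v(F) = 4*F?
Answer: 11520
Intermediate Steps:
W(Y) = 2*Y² (W(Y) = (2*Y)*Y = 2*Y²)
(U(1)*W(v(6)))*(-5) = -4*(4*6)²*(-5) = -4*24²*(-5) = -4*576*(-5) = -2*1152*(-5) = -2304*(-5) = 11520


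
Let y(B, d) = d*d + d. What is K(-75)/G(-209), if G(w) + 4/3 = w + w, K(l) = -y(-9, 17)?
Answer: 27/37 ≈ 0.72973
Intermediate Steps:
y(B, d) = d + d² (y(B, d) = d² + d = d + d²)
K(l) = -306 (K(l) = -17*(1 + 17) = -17*18 = -1*306 = -306)
G(w) = -4/3 + 2*w (G(w) = -4/3 + (w + w) = -4/3 + 2*w)
K(-75)/G(-209) = -306/(-4/3 + 2*(-209)) = -306/(-4/3 - 418) = -306/(-1258/3) = -306*(-3/1258) = 27/37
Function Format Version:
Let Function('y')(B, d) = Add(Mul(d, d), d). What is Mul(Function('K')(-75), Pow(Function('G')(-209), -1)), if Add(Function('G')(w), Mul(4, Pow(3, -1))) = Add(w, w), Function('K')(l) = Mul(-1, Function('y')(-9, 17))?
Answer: Rational(27, 37) ≈ 0.72973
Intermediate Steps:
Function('y')(B, d) = Add(d, Pow(d, 2)) (Function('y')(B, d) = Add(Pow(d, 2), d) = Add(d, Pow(d, 2)))
Function('K')(l) = -306 (Function('K')(l) = Mul(-1, Mul(17, Add(1, 17))) = Mul(-1, Mul(17, 18)) = Mul(-1, 306) = -306)
Function('G')(w) = Add(Rational(-4, 3), Mul(2, w)) (Function('G')(w) = Add(Rational(-4, 3), Add(w, w)) = Add(Rational(-4, 3), Mul(2, w)))
Mul(Function('K')(-75), Pow(Function('G')(-209), -1)) = Mul(-306, Pow(Add(Rational(-4, 3), Mul(2, -209)), -1)) = Mul(-306, Pow(Add(Rational(-4, 3), -418), -1)) = Mul(-306, Pow(Rational(-1258, 3), -1)) = Mul(-306, Rational(-3, 1258)) = Rational(27, 37)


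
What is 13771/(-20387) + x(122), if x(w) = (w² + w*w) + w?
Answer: 609353659/20387 ≈ 29889.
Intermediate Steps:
x(w) = w + 2*w² (x(w) = (w² + w²) + w = 2*w² + w = w + 2*w²)
13771/(-20387) + x(122) = 13771/(-20387) + 122*(1 + 2*122) = 13771*(-1/20387) + 122*(1 + 244) = -13771/20387 + 122*245 = -13771/20387 + 29890 = 609353659/20387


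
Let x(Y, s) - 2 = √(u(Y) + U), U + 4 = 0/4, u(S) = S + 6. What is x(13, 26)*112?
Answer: 224 + 112*√15 ≈ 657.77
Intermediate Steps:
u(S) = 6 + S
U = -4 (U = -4 + 0/4 = -4 + 0*(¼) = -4 + 0 = -4)
x(Y, s) = 2 + √(2 + Y) (x(Y, s) = 2 + √((6 + Y) - 4) = 2 + √(2 + Y))
x(13, 26)*112 = (2 + √(2 + 13))*112 = (2 + √15)*112 = 224 + 112*√15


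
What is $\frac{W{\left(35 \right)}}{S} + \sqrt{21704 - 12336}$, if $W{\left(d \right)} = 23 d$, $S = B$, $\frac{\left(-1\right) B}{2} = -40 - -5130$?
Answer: $- \frac{161}{2036} + 2 \sqrt{2342} \approx 96.709$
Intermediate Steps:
$B = -10180$ ($B = - 2 \left(-40 - -5130\right) = - 2 \left(-40 + 5130\right) = \left(-2\right) 5090 = -10180$)
$S = -10180$
$\frac{W{\left(35 \right)}}{S} + \sqrt{21704 - 12336} = \frac{23 \cdot 35}{-10180} + \sqrt{21704 - 12336} = 805 \left(- \frac{1}{10180}\right) + \sqrt{9368} = - \frac{161}{2036} + 2 \sqrt{2342}$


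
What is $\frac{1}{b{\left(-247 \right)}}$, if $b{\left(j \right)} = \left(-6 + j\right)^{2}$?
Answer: $\frac{1}{64009} \approx 1.5623 \cdot 10^{-5}$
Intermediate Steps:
$\frac{1}{b{\left(-247 \right)}} = \frac{1}{\left(-6 - 247\right)^{2}} = \frac{1}{\left(-253\right)^{2}} = \frac{1}{64009}$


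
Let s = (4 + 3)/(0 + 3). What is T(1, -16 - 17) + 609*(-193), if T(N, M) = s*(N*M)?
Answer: -117614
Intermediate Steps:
s = 7/3 ≈ 2.3333
T(N, M) = 7*M*N/3 (T(N, M) = 7*(N*M)/3 = 7*(M*N)/3 = 7*M*N/3)
T(1, -16 - 17) + 609*(-193) = (7/3)*(-16 - 17)*1 + 609*(-193) = (7/3)*(-33)*1 - 117537 = -77 - 117537 = -117614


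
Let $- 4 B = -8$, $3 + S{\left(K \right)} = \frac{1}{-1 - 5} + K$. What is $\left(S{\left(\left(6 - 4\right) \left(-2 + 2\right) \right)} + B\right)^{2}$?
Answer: $\frac{49}{36} \approx 1.3611$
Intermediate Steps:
$S{\left(K \right)} = - \frac{19}{6} + K$ ($S{\left(K \right)} = -3 + \left(\frac{1}{-1 - 5} + K\right) = -3 + \left(\frac{1}{-6} + K\right) = -3 + \left(- \frac{1}{6} + K\right) = - \frac{19}{6} + K$)
$B = 2$ ($B = \left(- \frac{1}{4}\right) \left(-8\right) = 2$)
$\left(S{\left(\left(6 - 4\right) \left(-2 + 2\right) \right)} + B\right)^{2} = \left(\left(- \frac{19}{6} + \left(6 - 4\right) \left(-2 + 2\right)\right) + 2\right)^{2} = \left(\left(- \frac{19}{6} + 2 \cdot 0\right) + 2\right)^{2} = \left(\left(- \frac{19}{6} + 0\right) + 2\right)^{2} = \left(- \frac{19}{6} + 2\right)^{2} = \left(- \frac{7}{6}\right)^{2} = \frac{49}{36}$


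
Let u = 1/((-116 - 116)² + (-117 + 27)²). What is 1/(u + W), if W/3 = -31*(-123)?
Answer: 61924/708348637 ≈ 8.7420e-5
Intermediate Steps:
W = 11439 (W = 3*(-31*(-123)) = 3*3813 = 11439)
u = 1/61924 (u = 1/((-232)² + (-90)²) = 1/(53824 + 8100) = 1/61924 ≈ 1.6149e-5)
1/(u + W) = 1/(1/61924 + 11439) = 1/(708348637/61924) = 61924/708348637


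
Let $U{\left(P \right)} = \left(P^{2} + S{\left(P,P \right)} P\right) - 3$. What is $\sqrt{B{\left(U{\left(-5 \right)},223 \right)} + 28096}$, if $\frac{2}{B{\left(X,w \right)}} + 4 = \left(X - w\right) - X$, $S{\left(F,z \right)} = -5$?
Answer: $\frac{\sqrt{1447758330}}{227} \approx 167.62$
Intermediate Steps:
$U{\left(P \right)} = -3 + P^{2} - 5 P$ ($U{\left(P \right)} = \left(P^{2} - 5 P\right) - 3 = -3 + P^{2} - 5 P$)
$B{\left(X,w \right)} = \frac{2}{-4 - w}$ ($B{\left(X,w \right)} = \frac{2}{-4 + \left(\left(X - w\right) - X\right)} = \frac{2}{-4 - w}$)
$\sqrt{B{\left(U{\left(-5 \right)},223 \right)} + 28096} = \sqrt{- \frac{2}{4 + 223} + 28096} = \sqrt{- \frac{2}{227} + 28096} = \sqrt{\frac{6377790}{227}} = \frac{\sqrt{1447758330}}{227}$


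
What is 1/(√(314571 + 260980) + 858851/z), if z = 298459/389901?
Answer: 2039674067107341/2288485003461806170730 - 1817913769*√575551/2288485003461806170730 ≈ 8.9067e-7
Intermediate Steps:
z = 298459/389901 (z = 298459*(1/389901) = 298459/389901 ≈ 0.76547)
1/(√(314571 + 260980) + 858851/z) = 1/(√(314571 + 260980) + 858851/(298459/389901)) = 1/(√575551 + 858851*(389901/298459)) = 1/(√575551 + 47838123393/42637) = 1/(47838123393/42637 + √575551)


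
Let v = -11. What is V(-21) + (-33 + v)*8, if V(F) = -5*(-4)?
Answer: -332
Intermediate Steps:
V(F) = 20
V(-21) + (-33 + v)*8 = 20 + (-33 - 11)*8 = 20 - 44*8 = 20 - 352 = -332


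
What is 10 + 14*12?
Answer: 178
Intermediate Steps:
10 + 14*12 = 10 + 168 = 178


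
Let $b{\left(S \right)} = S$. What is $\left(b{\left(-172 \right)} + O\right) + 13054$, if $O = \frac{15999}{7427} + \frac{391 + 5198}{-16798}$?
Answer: $\frac{1607369407671}{124758746} \approx 12884.0$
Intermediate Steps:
$O = \frac{227241699}{124758746}$ ($O = 15999 \cdot \frac{1}{7427} + 5589 \left(- \frac{1}{16798}\right) = \frac{15999}{7427} - \frac{5589}{16798} = \frac{227241699}{124758746} \approx 1.8214$)
$\left(b{\left(-172 \right)} + O\right) + 13054 = \left(-172 + \frac{227241699}{124758746}\right) + 13054 = - \frac{21231262613}{124758746} + 13054 = \frac{1607369407671}{124758746}$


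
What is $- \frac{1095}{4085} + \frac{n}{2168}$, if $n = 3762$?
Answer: $\frac{1299381}{885628} \approx 1.4672$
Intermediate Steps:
$- \frac{1095}{4085} + \frac{n}{2168} = - \frac{1095}{4085} + \frac{3762}{2168} = \left(-1095\right) \frac{1}{4085} + 3762 \cdot \frac{1}{2168} = - \frac{219}{817} + \frac{1881}{1084} = \frac{1299381}{885628}$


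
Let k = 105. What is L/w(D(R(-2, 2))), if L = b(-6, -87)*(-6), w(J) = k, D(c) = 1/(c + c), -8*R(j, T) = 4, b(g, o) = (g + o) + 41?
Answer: 104/35 ≈ 2.9714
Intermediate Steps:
b(g, o) = 41 + g + o
R(j, T) = -½ (R(j, T) = -⅛*4 = -½)
D(c) = 1/(2*c)
w(J) = 105
L = 312 (L = (41 - 6 - 87)*(-6) = -52*(-6) = 312)
L/w(D(R(-2, 2))) = 312/105 = 312*(1/105) = 104/35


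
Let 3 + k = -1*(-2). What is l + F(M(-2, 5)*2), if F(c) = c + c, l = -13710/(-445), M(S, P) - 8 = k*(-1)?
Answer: 5946/89 ≈ 66.809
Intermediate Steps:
k = -1 (k = -3 - 1*(-2) = -3 + 2 = -1)
M(S, P) = 9 (M(S, P) = 8 - 1*(-1) = 8 + 1 = 9)
l = 2742/89 (l = -13710*(-1/445) = 2742/89 ≈ 30.809)
F(c) = 2*c
l + F(M(-2, 5)*2) = 2742/89 + 2*(9*2) = 2742/89 + 2*18 = 2742/89 + 36 = 5946/89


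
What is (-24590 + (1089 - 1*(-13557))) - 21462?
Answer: -31406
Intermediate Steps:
(-24590 + (1089 - 1*(-13557))) - 21462 = (-24590 + (1089 + 13557)) - 21462 = (-24590 + 14646) - 21462 = -9944 - 21462 = -31406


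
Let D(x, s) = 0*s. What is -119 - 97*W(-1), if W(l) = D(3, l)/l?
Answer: -119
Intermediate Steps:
D(x, s) = 0
W(l) = 0 (W(l) = 0/l = 0)
-119 - 97*W(-1) = -119 - 97*0 = -119 + 0 = -119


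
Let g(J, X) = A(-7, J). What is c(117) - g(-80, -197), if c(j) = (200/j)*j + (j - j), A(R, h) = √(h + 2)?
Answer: 200 - I*√78 ≈ 200.0 - 8.8318*I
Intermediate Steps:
A(R, h) = √(2 + h)
g(J, X) = √(2 + J)
c(j) = 200 (c(j) = 200 + 0 = 200)
c(117) - g(-80, -197) = 200 - √(2 - 80) = 200 - √(-78) = 200 - I*√78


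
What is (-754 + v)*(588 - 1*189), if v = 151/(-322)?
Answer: -13847523/46 ≈ -3.0103e+5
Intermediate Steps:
v = -151/322 (v = 151*(-1/322) = -151/322 ≈ -0.46894)
(-754 + v)*(588 - 1*189) = (-754 - 151/322)*(588 - 1*189) = -242939*(588 - 189)/322 = -242939/322*399 = -13847523/46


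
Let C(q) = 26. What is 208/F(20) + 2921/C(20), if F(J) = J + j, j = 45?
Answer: 15021/130 ≈ 115.55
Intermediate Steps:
F(J) = 45 + J (F(J) = J + 45 = 45 + J)
208/F(20) + 2921/C(20) = 208/(45 + 20) + 2921/26 = 208/65 + 2921*(1/26) = 208*(1/65) + 2921/26 = 16/5 + 2921/26 = 15021/130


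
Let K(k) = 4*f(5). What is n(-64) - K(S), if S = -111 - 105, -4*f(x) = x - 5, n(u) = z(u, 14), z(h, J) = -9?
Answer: -9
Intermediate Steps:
n(u) = -9
f(x) = 5/4 - x/4 (f(x) = -(x - 5)/4 = -(-5 + x)/4 = 5/4 - x/4)
S = -216
K(k) = 0 (K(k) = 4*(5/4 - 1/4*5) = 4*(5/4 - 5/4) = 4*0 = 0)
n(-64) - K(S) = -9 - 1*0 = -9 + 0 = -9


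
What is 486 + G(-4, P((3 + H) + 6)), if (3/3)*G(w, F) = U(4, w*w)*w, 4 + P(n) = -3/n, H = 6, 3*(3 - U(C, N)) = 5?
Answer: 1442/3 ≈ 480.67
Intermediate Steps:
U(C, N) = 4/3 (U(C, N) = 3 - 1/3*5 = 3 - 5/3 = 4/3)
P(n) = -4 - 3/n
G(w, F) = 4*w/3
486 + G(-4, P((3 + H) + 6)) = 486 + (4/3)*(-4) = 486 - 16/3 = 1442/3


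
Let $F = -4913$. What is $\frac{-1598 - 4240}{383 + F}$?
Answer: $\frac{973}{755} \approx 1.2887$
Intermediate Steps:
$\frac{-1598 - 4240}{383 + F} = \frac{-1598 - 4240}{383 - 4913} = - \frac{5838}{-4530} = \left(-5838\right) \left(- \frac{1}{4530}\right) = \frac{973}{755}$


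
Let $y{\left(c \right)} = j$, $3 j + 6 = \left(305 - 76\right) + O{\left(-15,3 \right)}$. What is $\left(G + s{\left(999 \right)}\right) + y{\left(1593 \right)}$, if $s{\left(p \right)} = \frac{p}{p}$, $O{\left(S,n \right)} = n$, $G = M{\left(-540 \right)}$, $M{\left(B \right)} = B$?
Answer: $- \frac{1391}{3} \approx -463.67$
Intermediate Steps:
$G = -540$
$j = \frac{226}{3}$ ($j = -2 + \frac{\left(305 - 76\right) + 3}{3} = -2 + \frac{229 + 3}{3} = -2 + \frac{1}{3} \cdot 232 = -2 + \frac{232}{3} = \frac{226}{3} \approx 75.333$)
$y{\left(c \right)} = \frac{226}{3}$
$s{\left(p \right)} = 1$
$\left(G + s{\left(999 \right)}\right) + y{\left(1593 \right)} = \left(-540 + 1\right) + \frac{226}{3} = -539 + \frac{226}{3} = - \frac{1391}{3}$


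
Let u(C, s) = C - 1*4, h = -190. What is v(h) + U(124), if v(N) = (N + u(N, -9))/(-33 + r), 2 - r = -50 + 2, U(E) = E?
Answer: 1724/17 ≈ 101.41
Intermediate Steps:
u(C, s) = -4 + C (u(C, s) = C - 4 = -4 + C)
r = 50 (r = 2 - (-50 + 2) = 2 - 1*(-48) = 2 + 48 = 50)
v(N) = -4/17 + 2*N/17 (v(N) = (N + (-4 + N))/(-33 + 50) = (-4 + 2*N)/17 = (-4 + 2*N)*(1/17) = -4/17 + 2*N/17)
v(h) + U(124) = (-4/17 + (2/17)*(-190)) + 124 = (-4/17 - 380/17) + 124 = -384/17 + 124 = 1724/17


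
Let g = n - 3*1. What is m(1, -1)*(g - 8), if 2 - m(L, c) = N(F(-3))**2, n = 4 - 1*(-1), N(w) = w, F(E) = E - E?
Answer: -12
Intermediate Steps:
F(E) = 0
n = 5 (n = 4 + 1 = 5)
m(L, c) = 2 (m(L, c) = 2 - 1*0**2 = 2 - 1*0 = 2 + 0 = 2)
g = 2 (g = 5 - 3*1 = 5 - 3 = 2)
m(1, -1)*(g - 8) = 2*(2 - 8) = 2*(-6) = -12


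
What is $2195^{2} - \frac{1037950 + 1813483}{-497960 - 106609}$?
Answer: $\frac{2912831407658}{604569} \approx 4.818 \cdot 10^{6}$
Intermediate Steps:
$2195^{2} - \frac{1037950 + 1813483}{-497960 - 106609} = 4818025 - \frac{2851433}{-604569} = 4818025 - 2851433 \left(- \frac{1}{604569}\right) = 4818025 - - \frac{2851433}{604569} = 4818025 + \frac{2851433}{604569} = \frac{2912831407658}{604569}$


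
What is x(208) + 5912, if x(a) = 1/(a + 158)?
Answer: 2163793/366 ≈ 5912.0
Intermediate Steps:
x(a) = 1/(158 + a)
x(208) + 5912 = 1/(158 + 208) + 5912 = 1/366 + 5912 = 2163793/366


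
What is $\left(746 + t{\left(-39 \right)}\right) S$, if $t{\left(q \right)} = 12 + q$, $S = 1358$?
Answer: $976402$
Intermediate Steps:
$\left(746 + t{\left(-39 \right)}\right) S = \left(746 + \left(12 - 39\right)\right) 1358 = \left(746 - 27\right) 1358 = 719 \cdot 1358 = 976402$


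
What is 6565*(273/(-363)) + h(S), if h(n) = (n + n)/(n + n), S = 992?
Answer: -597294/121 ≈ -4936.3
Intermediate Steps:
h(n) = 1 (h(n) = (2*n)/((2*n)) = (2*n)*(1/(2*n)) = 1)
6565*(273/(-363)) + h(S) = 6565*(273/(-363)) + 1 = 6565*(273*(-1/363)) + 1 = 6565*(-91/121) + 1 = -597415/121 + 1 = -597294/121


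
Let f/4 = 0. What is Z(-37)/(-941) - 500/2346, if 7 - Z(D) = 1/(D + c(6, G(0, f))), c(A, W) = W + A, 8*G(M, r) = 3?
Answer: -59657329/270429285 ≈ -0.22060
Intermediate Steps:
f = 0 (f = 4*0 = 0)
G(M, r) = 3/8 (G(M, r) = (⅛)*3 = 3/8)
c(A, W) = A + W
Z(D) = 7 - 1/(51/8 + D) (Z(D) = 7 - 1/(D + (6 + 3/8)) = 7 - 1/(D + 51/8) = 7 - 1/(51/8 + D))
Z(-37)/(-941) - 500/2346 = ((349 + 56*(-37))/(51 + 8*(-37)))/(-941) - 500/2346 = ((349 - 2072)/(51 - 296))*(-1/941) - 500*1/2346 = (-1723/(-245))*(-1/941) - 250/1173 = -1/245*(-1723)*(-1/941) - 250/1173 = (1723/245)*(-1/941) - 250/1173 = -1723/230545 - 250/1173 = -59657329/270429285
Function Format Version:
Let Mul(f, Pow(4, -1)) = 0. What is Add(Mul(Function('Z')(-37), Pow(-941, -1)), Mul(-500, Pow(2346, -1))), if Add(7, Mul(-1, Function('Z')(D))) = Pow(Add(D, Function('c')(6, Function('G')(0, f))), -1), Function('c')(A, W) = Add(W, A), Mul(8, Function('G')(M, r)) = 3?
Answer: Rational(-59657329, 270429285) ≈ -0.22060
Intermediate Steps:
f = 0 (f = Mul(4, 0) = 0)
Function('G')(M, r) = Rational(3, 8) (Function('G')(M, r) = Mul(Rational(1, 8), 3) = Rational(3, 8))
Function('c')(A, W) = Add(A, W)
Function('Z')(D) = Add(7, Mul(-1, Pow(Add(Rational(51, 8), D), -1))) (Function('Z')(D) = Add(7, Mul(-1, Pow(Add(D, Add(6, Rational(3, 8))), -1))) = Add(7, Mul(-1, Pow(Add(D, Rational(51, 8)), -1))) = Add(7, Mul(-1, Pow(Add(Rational(51, 8), D), -1))))
Add(Mul(Function('Z')(-37), Pow(-941, -1)), Mul(-500, Pow(2346, -1))) = Add(Mul(Mul(Pow(Add(51, Mul(8, -37)), -1), Add(349, Mul(56, -37))), Pow(-941, -1)), Mul(-500, Pow(2346, -1))) = Add(Mul(Mul(Pow(Add(51, -296), -1), Add(349, -2072)), Rational(-1, 941)), Mul(-500, Rational(1, 2346))) = Add(Mul(Mul(Pow(-245, -1), -1723), Rational(-1, 941)), Rational(-250, 1173)) = Add(Mul(Mul(Rational(-1, 245), -1723), Rational(-1, 941)), Rational(-250, 1173)) = Add(Mul(Rational(1723, 245), Rational(-1, 941)), Rational(-250, 1173)) = Add(Rational(-1723, 230545), Rational(-250, 1173)) = Rational(-59657329, 270429285)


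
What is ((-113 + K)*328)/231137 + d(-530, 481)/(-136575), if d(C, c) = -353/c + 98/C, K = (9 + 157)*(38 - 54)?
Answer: -5270319702210794/1341251982520125 ≈ -3.9294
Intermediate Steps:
K = -2656 (K = 166*(-16) = -2656)
((-113 + K)*328)/231137 + d(-530, 481)/(-136575) = ((-113 - 2656)*328)/231137 + (-353/481 + 98/(-530))/(-136575) = -2769*328*(1/231137) + (-353*1/481 + 98*(-1/530))*(-1/136575) = -908232*1/231137 + (-353/481 - 49/265)*(-1/136575) = -908232/231137 - 117114/127465*(-1/136575) = -908232/231137 + 39038/5802844125 = -5270319702210794/1341251982520125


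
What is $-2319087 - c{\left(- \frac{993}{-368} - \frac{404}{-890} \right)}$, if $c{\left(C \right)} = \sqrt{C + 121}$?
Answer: $-2319087 - \frac{\sqrt{208089637535}}{40940} \approx -2.3191 \cdot 10^{6}$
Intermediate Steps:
$c{\left(C \right)} = \sqrt{121 + C}$
$-2319087 - c{\left(- \frac{993}{-368} - \frac{404}{-890} \right)} = -2319087 - \sqrt{121 - \left(- \frac{993}{368} - \frac{202}{445}\right)} = -2319087 - \sqrt{121 - - \frac{516221}{163760}} = -2319087 - \sqrt{121 + \left(\frac{993}{368} + \frac{202}{445}\right)} = -2319087 - \sqrt{121 + \frac{516221}{163760}} = -2319087 - \sqrt{\frac{20331181}{163760}} = -2319087 - \frac{\sqrt{208089637535}}{40940}$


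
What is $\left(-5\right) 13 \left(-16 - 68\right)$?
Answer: $5460$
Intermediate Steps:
$\left(-5\right) 13 \left(-16 - 68\right) = \left(-65\right) \left(-84\right) = 5460$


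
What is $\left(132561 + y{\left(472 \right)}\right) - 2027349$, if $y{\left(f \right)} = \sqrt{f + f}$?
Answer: $-1894788 + 4 \sqrt{59} \approx -1.8948 \cdot 10^{6}$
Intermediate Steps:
$y{\left(f \right)} = \sqrt{2} \sqrt{f}$ ($y{\left(f \right)} = \sqrt{2 f} = \sqrt{2} \sqrt{f}$)
$\left(132561 + y{\left(472 \right)}\right) - 2027349 = \left(132561 + \sqrt{2} \sqrt{472}\right) - 2027349 = \left(132561 + \sqrt{2} \cdot 2 \sqrt{118}\right) - 2027349 = \left(132561 + 4 \sqrt{59}\right) - 2027349 = -1894788 + 4 \sqrt{59}$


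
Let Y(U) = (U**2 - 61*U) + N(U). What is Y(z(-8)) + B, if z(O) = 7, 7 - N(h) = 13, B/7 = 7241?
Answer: 50303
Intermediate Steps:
B = 50687 (B = 7*7241 = 50687)
N(h) = -6 (N(h) = 7 - 1*13 = 7 - 13 = -6)
Y(U) = -6 + U**2 - 61*U (Y(U) = (U**2 - 61*U) - 6 = -6 + U**2 - 61*U)
Y(z(-8)) + B = (-6 + 7**2 - 61*7) + 50687 = (-6 + 49 - 427) + 50687 = -384 + 50687 = 50303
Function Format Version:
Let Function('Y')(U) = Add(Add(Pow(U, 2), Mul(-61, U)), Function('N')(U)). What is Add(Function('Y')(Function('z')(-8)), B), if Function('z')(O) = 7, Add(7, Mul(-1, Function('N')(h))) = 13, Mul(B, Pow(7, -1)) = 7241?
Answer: 50303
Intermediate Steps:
B = 50687 (B = Mul(7, 7241) = 50687)
Function('N')(h) = -6 (Function('N')(h) = Add(7, Mul(-1, 13)) = Add(7, -13) = -6)
Function('Y')(U) = Add(-6, Pow(U, 2), Mul(-61, U)) (Function('Y')(U) = Add(Add(Pow(U, 2), Mul(-61, U)), -6) = Add(-6, Pow(U, 2), Mul(-61, U)))
Add(Function('Y')(Function('z')(-8)), B) = Add(Add(-6, Pow(7, 2), Mul(-61, 7)), 50687) = Add(Add(-6, 49, -427), 50687) = Add(-384, 50687) = 50303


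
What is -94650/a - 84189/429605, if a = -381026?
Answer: 4291957668/81845337365 ≈ 0.052440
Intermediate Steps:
-94650/a - 84189/429605 = -94650/(-381026) - 84189/429605 = -94650*(-1/381026) - 84189*1/429605 = 47325/190513 - 84189/429605 = 4291957668/81845337365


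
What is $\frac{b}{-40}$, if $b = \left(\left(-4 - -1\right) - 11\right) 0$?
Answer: $0$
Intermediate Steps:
$b = 0$ ($b = \left(\left(-4 + 1\right) - 11\right) 0 = \left(-3 - 11\right) 0 = \left(-14\right) 0 = 0$)
$\frac{b}{-40} = \frac{1}{-40} \cdot 0 = \left(- \frac{1}{40}\right) 0 = 0$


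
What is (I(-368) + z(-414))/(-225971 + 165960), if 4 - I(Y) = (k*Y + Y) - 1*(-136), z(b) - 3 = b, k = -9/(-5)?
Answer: -2437/300055 ≈ -0.0081218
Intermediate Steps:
k = 9/5 (k = -9*(-⅕) = 9/5 ≈ 1.8000)
z(b) = 3 + b
I(Y) = -132 - 14*Y/5 (I(Y) = 4 - ((9*Y/5 + Y) - 1*(-136)) = 4 - (14*Y/5 + 136) = 4 - (136 + 14*Y/5) = 4 + (-136 - 14*Y/5) = -132 - 14*Y/5)
(I(-368) + z(-414))/(-225971 + 165960) = ((-132 - 14/5*(-368)) + (3 - 414))/(-225971 + 165960) = ((-132 + 5152/5) - 411)/(-60011) = (4492/5 - 411)*(-1/60011) = (2437/5)*(-1/60011) = -2437/300055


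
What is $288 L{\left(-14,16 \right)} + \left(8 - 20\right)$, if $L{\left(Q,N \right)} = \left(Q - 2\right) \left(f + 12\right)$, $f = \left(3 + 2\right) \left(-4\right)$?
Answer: $36852$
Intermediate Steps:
$f = -20$ ($f = 5 \left(-4\right) = -20$)
$L{\left(Q,N \right)} = 16 - 8 Q$ ($L{\left(Q,N \right)} = \left(Q - 2\right) \left(-20 + 12\right) = \left(-2 + Q\right) \left(-8\right) = 16 - 8 Q$)
$288 L{\left(-14,16 \right)} + \left(8 - 20\right) = 288 \left(16 - -112\right) + \left(8 - 20\right) = 288 \left(16 + 112\right) + \left(8 - 20\right) = 288 \cdot 128 - 12 = 36864 - 12 = 36852$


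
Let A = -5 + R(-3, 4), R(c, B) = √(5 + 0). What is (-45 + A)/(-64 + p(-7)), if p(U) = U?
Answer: 50/71 - √5/71 ≈ 0.67273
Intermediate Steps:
R(c, B) = √5
A = -5 + √5 ≈ -2.7639
(-45 + A)/(-64 + p(-7)) = (-45 + (-5 + √5))/(-64 - 7) = (-50 + √5)/(-71) = (-50 + √5)*(-1/71) = 50/71 - √5/71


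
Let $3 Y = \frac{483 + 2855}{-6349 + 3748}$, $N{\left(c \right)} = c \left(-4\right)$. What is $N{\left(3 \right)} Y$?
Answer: $\frac{13352}{2601} \approx 5.1334$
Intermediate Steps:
$N{\left(c \right)} = - 4 c$
$Y = - \frac{3338}{7803}$ ($Y = \frac{\left(483 + 2855\right) \frac{1}{-6349 + 3748}}{3} = \frac{3338 \frac{1}{-2601}}{3} = \frac{3338 \left(- \frac{1}{2601}\right)}{3} = \frac{1}{3} \left(- \frac{3338}{2601}\right) = - \frac{3338}{7803} \approx -0.42778$)
$N{\left(3 \right)} Y = \left(-4\right) 3 \left(- \frac{3338}{7803}\right) = \left(-12\right) \left(- \frac{3338}{7803}\right) = \frac{13352}{2601}$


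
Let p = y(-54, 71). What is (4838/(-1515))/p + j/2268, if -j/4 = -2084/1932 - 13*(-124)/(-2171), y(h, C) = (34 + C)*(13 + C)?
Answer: 13433011/4713483150 ≈ 0.0028499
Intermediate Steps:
y(h, C) = (13 + C)*(34 + C)
p = 8820 (p = 442 + 71**2 + 47*71 = 442 + 5041 + 3337 = 8820)
j = 587596/80661 (j = -4*(-2084/1932 - 13*(-124)/(-2171)) = -4*(-2084*1/1932 + 1612*(-1/2171)) = -4*(-521/483 - 124/167) = -4*(-146899/80661) = 587596/80661 ≈ 7.2848)
(4838/(-1515))/p + j/2268 = (4838/(-1515))/8820 + (587596/80661)/2268 = (4838*(-1/1515))*(1/8820) + (587596/80661)*(1/2268) = -4838/1515*1/8820 + 146899/45734787 = -2419/6681150 + 146899/45734787 = 13433011/4713483150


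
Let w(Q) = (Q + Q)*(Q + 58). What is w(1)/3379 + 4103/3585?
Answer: 14287067/12113715 ≈ 1.1794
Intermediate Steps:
w(Q) = 2*Q*(58 + Q) (w(Q) = (2*Q)*(58 + Q) = 2*Q*(58 + Q))
w(1)/3379 + 4103/3585 = (2*1*(58 + 1))/3379 + 4103/3585 = (2*1*59)*(1/3379) + 4103*(1/3585) = 118*(1/3379) + 4103/3585 = 118/3379 + 4103/3585 = 14287067/12113715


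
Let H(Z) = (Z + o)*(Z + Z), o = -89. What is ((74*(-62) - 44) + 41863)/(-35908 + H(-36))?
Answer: -1201/868 ≈ -1.3836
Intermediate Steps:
H(Z) = 2*Z*(-89 + Z) (H(Z) = (Z - 89)*(Z + Z) = (-89 + Z)*(2*Z) = 2*Z*(-89 + Z))
((74*(-62) - 44) + 41863)/(-35908 + H(-36)) = ((74*(-62) - 44) + 41863)/(-35908 + 2*(-36)*(-89 - 36)) = ((-4588 - 44) + 41863)/(-35908 + 2*(-36)*(-125)) = (-4632 + 41863)/(-35908 + 9000) = 37231/(-26908) = 37231*(-1/26908) = -1201/868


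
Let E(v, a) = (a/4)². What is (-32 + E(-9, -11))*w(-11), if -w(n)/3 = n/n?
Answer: 1173/16 ≈ 73.313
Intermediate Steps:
E(v, a) = a²/16 (E(v, a) = (a*(¼))² = (a/4)² = a²/16)
w(n) = -3 (w(n) = -3*n/n = -3*1 = -3)
(-32 + E(-9, -11))*w(-11) = (-32 + (1/16)*(-11)²)*(-3) = (-32 + (1/16)*121)*(-3) = (-32 + 121/16)*(-3) = -391/16*(-3) = 1173/16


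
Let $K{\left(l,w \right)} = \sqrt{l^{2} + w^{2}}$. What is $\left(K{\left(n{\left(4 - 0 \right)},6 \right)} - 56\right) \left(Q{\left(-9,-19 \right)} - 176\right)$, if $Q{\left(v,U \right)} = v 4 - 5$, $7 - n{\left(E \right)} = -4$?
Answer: $12152 - 217 \sqrt{157} \approx 9433.0$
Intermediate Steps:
$n{\left(E \right)} = 11$ ($n{\left(E \right)} = 7 - -4 = 7 + 4 = 11$)
$Q{\left(v,U \right)} = -5 + 4 v$ ($Q{\left(v,U \right)} = 4 v - 5 = -5 + 4 v$)
$\left(K{\left(n{\left(4 - 0 \right)},6 \right)} - 56\right) \left(Q{\left(-9,-19 \right)} - 176\right) = \left(\sqrt{11^{2} + 6^{2}} - 56\right) \left(\left(-5 + 4 \left(-9\right)\right) - 176\right) = \left(\sqrt{121 + 36} - 56\right) \left(\left(-5 - 36\right) - 176\right) = \left(\sqrt{157} - 56\right) \left(-41 - 176\right) = \left(-56 + \sqrt{157}\right) \left(-217\right) = 12152 - 217 \sqrt{157}$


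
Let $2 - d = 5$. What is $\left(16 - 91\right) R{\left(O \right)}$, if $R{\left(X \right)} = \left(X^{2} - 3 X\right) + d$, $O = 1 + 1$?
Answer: $375$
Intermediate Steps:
$d = -3$ ($d = 2 - 5 = -3$)
$O = 2$
$R{\left(X \right)} = -3 + X^{2} - 3 X$ ($R{\left(X \right)} = \left(X^{2} - 3 X\right) - 3 = -3 + X^{2} - 3 X$)
$\left(16 - 91\right) R{\left(O \right)} = \left(16 - 91\right) \left(-3 + 2^{2} - 6\right) = - 75 \left(-3 + 4 - 6\right) = \left(-75\right) \left(-5\right) = 375$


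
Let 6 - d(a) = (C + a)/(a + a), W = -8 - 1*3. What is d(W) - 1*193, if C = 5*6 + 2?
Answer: -4093/22 ≈ -186.05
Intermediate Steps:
C = 32 (C = 30 + 2 = 32)
W = -11 (W = -8 - 3 = -11)
d(a) = 6 - (32 + a)/(2*a) (d(a) = 6 - (32 + a)/(a + a) = 6 - (32 + a)/(2*a))
d(W) - 1*193 = (11/2 - 16/(-11)) - 1*193 = (11/2 - 16*(-1/11)) - 193 = (11/2 + 16/11) - 193 = 153/22 - 193 = -4093/22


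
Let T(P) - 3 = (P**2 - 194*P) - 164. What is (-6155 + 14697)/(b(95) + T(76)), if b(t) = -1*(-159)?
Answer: -4271/4485 ≈ -0.95229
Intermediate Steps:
b(t) = 159
T(P) = -161 + P**2 - 194*P (T(P) = 3 + ((P**2 - 194*P) - 164) = 3 + (-164 + P**2 - 194*P) = -161 + P**2 - 194*P)
(-6155 + 14697)/(b(95) + T(76)) = (-6155 + 14697)/(159 + (-161 + 76**2 - 194*76)) = 8542/(159 + (-161 + 5776 - 14744)) = 8542/(159 - 9129) = 8542/(-8970) = 8542*(-1/8970) = -4271/4485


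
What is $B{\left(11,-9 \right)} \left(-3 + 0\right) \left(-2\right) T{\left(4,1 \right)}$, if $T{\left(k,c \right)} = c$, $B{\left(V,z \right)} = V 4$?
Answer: $264$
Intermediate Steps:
$B{\left(V,z \right)} = 4 V$
$B{\left(11,-9 \right)} \left(-3 + 0\right) \left(-2\right) T{\left(4,1 \right)} = 4 \cdot 11 \left(-3 + 0\right) \left(-2\right) 1 = 44 \left(\left(-3\right) \left(-2\right)\right) 1 = 44 \cdot 6 \cdot 1 = 264 \cdot 1 = 264$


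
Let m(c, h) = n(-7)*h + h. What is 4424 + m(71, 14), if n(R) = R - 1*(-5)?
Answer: 4410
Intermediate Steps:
n(R) = 5 + R (n(R) = R + 5 = 5 + R)
m(c, h) = -h (m(c, h) = (5 - 7)*h + h = -2*h + h = -h)
4424 + m(71, 14) = 4424 - 1*14 = 4424 - 14 = 4410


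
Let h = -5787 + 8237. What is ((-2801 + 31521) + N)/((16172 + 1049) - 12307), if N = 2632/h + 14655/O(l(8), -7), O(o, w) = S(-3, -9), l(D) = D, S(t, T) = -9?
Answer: 14223689/2579850 ≈ 5.5134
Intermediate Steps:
O(o, w) = -9
h = 2450
N = -854311/525 (N = 2632/2450 + 14655/(-9) = 2632*(1/2450) + 14655*(-1/9) = 188/175 - 4885/3 = -854311/525 ≈ -1627.3)
((-2801 + 31521) + N)/((16172 + 1049) - 12307) = ((-2801 + 31521) - 854311/525)/((16172 + 1049) - 12307) = (28720 - 854311/525)/(17221 - 12307) = (14223689/525)/4914 = (14223689/525)*(1/4914) = 14223689/2579850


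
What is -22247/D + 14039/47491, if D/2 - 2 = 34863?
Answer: -77592807/3311547430 ≈ -0.023431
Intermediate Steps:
D = 69730 (D = 4 + 2*34863 = 4 + 69726 = 69730)
-22247/D + 14039/47491 = -22247/69730 + 14039/47491 = -77592807/3311547430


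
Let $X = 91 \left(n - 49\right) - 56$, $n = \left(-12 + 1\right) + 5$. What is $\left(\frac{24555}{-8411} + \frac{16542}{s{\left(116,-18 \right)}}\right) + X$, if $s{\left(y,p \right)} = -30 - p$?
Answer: $- \frac{108374379}{16822} \approx -6442.4$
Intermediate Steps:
$n = -6$ ($n = -11 + 5 = -6$)
$X = -5061$ ($X = 91 \left(-6 - 49\right) - 56 = 91 \left(-55\right) - 56 = -5005 - 56 = -5061$)
$\left(\frac{24555}{-8411} + \frac{16542}{s{\left(116,-18 \right)}}\right) + X = \left(\frac{24555}{-8411} + \frac{16542}{-30 - -18}\right) - 5061 = \left(24555 \left(- \frac{1}{8411}\right) + \frac{16542}{-30 + 18}\right) - 5061 = \left(- \frac{24555}{8411} + \frac{16542}{-12}\right) - 5061 = \left(- \frac{24555}{8411} + 16542 \left(- \frac{1}{12}\right)\right) - 5061 = \left(- \frac{24555}{8411} - \frac{2757}{2}\right) - 5061 = - \frac{23238237}{16822} - 5061 = - \frac{108374379}{16822}$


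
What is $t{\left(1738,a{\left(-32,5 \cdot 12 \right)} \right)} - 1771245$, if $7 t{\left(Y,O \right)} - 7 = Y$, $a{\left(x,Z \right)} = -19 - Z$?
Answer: $- \frac{12396970}{7} \approx -1.771 \cdot 10^{6}$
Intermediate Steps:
$t{\left(Y,O \right)} = 1 + \frac{Y}{7}$
$t{\left(1738,a{\left(-32,5 \cdot 12 \right)} \right)} - 1771245 = \left(1 + \frac{1}{7} \cdot 1738\right) - 1771245 = \left(1 + \frac{1738}{7}\right) - 1771245 = \frac{1745}{7} - 1771245 = - \frac{12396970}{7}$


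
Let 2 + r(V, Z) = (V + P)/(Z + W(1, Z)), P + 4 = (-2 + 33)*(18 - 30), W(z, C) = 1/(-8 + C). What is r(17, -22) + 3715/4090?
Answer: 8219587/540698 ≈ 15.202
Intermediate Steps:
P = -376 (P = -4 + (-2 + 33)*(18 - 30) = -4 + 31*(-12) = -4 - 372 = -376)
r(V, Z) = -2 + (-376 + V)/(Z + 1/(-8 + Z)) (r(V, Z) = -2 + (V - 376)/(Z + 1/(-8 + Z)) = -2 + (-376 + V)/(Z + 1/(-8 + Z)))
r(17, -22) + 3715/4090 = (-2 - (-8 - 22)*(376 - 1*17 + 2*(-22)))/(1 - 22*(-8 - 22)) + 3715/4090 = (-2 - 1*(-30)*(376 - 17 - 44))/(1 - 22*(-30)) + 3715*(1/4090) = (-2 - 1*(-30)*315)/(1 + 660) + 743/818 = (-2 + 9450)/661 + 743/818 = (1/661)*9448 + 743/818 = 9448/661 + 743/818 = 8219587/540698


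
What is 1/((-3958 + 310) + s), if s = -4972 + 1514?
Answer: -1/7106 ≈ -0.00014073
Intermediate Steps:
s = -3458
1/((-3958 + 310) + s) = 1/((-3958 + 310) - 3458) = 1/(-3648 - 3458) = 1/(-7106) = -1/7106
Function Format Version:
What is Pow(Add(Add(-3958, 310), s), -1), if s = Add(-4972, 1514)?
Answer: Rational(-1, 7106) ≈ -0.00014073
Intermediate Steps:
s = -3458
Pow(Add(Add(-3958, 310), s), -1) = Pow(Add(Add(-3958, 310), -3458), -1) = Pow(Add(-3648, -3458), -1) = Pow(-7106, -1) = Rational(-1, 7106)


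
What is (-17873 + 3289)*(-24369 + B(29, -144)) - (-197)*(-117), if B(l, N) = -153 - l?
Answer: 358028735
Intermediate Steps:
(-17873 + 3289)*(-24369 + B(29, -144)) - (-197)*(-117) = (-17873 + 3289)*(-24369 + (-153 - 1*29)) - (-197)*(-117) = -14584*(-24369 + (-153 - 29)) - 1*23049 = -14584*(-24369 - 182) - 23049 = -14584*(-24551) - 23049 = 358051784 - 23049 = 358028735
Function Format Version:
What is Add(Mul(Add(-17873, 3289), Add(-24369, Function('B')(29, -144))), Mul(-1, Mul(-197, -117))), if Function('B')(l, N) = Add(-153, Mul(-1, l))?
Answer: 358028735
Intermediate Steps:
Add(Mul(Add(-17873, 3289), Add(-24369, Function('B')(29, -144))), Mul(-1, Mul(-197, -117))) = Add(Mul(Add(-17873, 3289), Add(-24369, Add(-153, Mul(-1, 29)))), Mul(-1, Mul(-197, -117))) = Add(Mul(-14584, Add(-24369, Add(-153, -29))), Mul(-1, 23049)) = Add(Mul(-14584, Add(-24369, -182)), -23049) = Add(Mul(-14584, -24551), -23049) = Add(358051784, -23049) = 358028735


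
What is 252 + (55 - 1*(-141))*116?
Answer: 22988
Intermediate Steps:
252 + (55 - 1*(-141))*116 = 252 + (55 + 141)*116 = 252 + 196*116 = 252 + 22736 = 22988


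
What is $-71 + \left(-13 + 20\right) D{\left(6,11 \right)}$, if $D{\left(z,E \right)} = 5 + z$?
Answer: $6$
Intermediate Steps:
$-71 + \left(-13 + 20\right) D{\left(6,11 \right)} = -71 + \left(-13 + 20\right) \left(5 + 6\right) = -71 + 7 \cdot 11 = -71 + 77 = 6$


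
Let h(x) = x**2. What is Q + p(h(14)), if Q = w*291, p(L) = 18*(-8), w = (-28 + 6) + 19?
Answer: -1017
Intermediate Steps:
w = -3 (w = -22 + 19 = -3)
p(L) = -144
Q = -873 (Q = -3*291 = -873)
Q + p(h(14)) = -873 - 144 = -1017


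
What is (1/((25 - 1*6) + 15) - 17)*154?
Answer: -44429/17 ≈ -2613.5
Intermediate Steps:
(1/((25 - 1*6) + 15) - 17)*154 = (1/((25 - 6) + 15) - 17)*154 = (1/(19 + 15) - 17)*154 = (1/34 - 17)*154 = -577/34*154 = -44429/17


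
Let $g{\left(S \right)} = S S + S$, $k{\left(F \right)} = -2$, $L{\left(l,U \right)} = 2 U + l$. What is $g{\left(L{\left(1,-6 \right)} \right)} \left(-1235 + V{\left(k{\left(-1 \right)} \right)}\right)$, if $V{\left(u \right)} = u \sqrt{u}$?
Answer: $-135850 - 220 i \sqrt{2} \approx -1.3585 \cdot 10^{5} - 311.13 i$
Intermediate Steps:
$L{\left(l,U \right)} = l + 2 U$
$V{\left(u \right)} = u^{\frac{3}{2}}$
$g{\left(S \right)} = S + S^{2}$ ($g{\left(S \right)} = S^{2} + S = S + S^{2}$)
$g{\left(L{\left(1,-6 \right)} \right)} \left(-1235 + V{\left(k{\left(-1 \right)} \right)}\right) = \left(1 + 2 \left(-6\right)\right) \left(1 + \left(1 + 2 \left(-6\right)\right)\right) \left(-1235 + \left(-2\right)^{\frac{3}{2}}\right) = \left(1 - 12\right) \left(1 + \left(1 - 12\right)\right) \left(-1235 - 2 i \sqrt{2}\right) = - 11 \left(1 - 11\right) \left(-1235 - 2 i \sqrt{2}\right) = \left(-11\right) \left(-10\right) \left(-1235 - 2 i \sqrt{2}\right) = 110 \left(-1235 - 2 i \sqrt{2}\right) = -135850 - 220 i \sqrt{2}$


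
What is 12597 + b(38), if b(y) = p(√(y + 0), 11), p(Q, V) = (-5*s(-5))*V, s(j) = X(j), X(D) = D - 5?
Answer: 13147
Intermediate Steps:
X(D) = -5 + D
s(j) = -5 + j
p(Q, V) = 50*V (p(Q, V) = (-5*(-5 - 5))*V = (-5*(-10))*V = 50*V)
b(y) = 550 (b(y) = 50*11 = 550)
12597 + b(38) = 12597 + 550 = 13147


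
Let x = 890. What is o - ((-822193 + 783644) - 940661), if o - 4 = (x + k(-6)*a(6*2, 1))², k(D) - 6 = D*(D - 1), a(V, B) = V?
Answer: 3128370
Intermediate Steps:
k(D) = 6 + D*(-1 + D) (k(D) = 6 + D*(D - 1) = 6 + D*(-1 + D))
o = 2149160 (o = 4 + (890 + (6 + (-6)² - 1*(-6))*(6*2))² = 4 + (890 + (6 + 36 + 6)*12)² = 4 + (890 + 48*12)² = 4 + (890 + 576)² = 4 + 1466² = 4 + 2149156 = 2149160)
o - ((-822193 + 783644) - 940661) = 2149160 - ((-822193 + 783644) - 940661) = 2149160 - (-38549 - 940661) = 2149160 - 1*(-979210) = 2149160 + 979210 = 3128370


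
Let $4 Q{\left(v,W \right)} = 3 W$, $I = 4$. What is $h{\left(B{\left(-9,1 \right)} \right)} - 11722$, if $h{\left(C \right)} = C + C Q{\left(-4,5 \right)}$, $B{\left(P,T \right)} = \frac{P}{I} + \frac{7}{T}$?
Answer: $- \frac{187191}{16} \approx -11699.0$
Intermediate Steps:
$Q{\left(v,W \right)} = \frac{3 W}{4}$
$B{\left(P,T \right)} = \frac{7}{T} + \frac{P}{4}$ ($B{\left(P,T \right)} = \frac{P}{4} + \frac{7}{T} = \frac{7}{T} + \frac{P}{4}$)
$h{\left(C \right)} = \frac{19 C}{4}$ ($h{\left(C \right)} = C + C \frac{3}{4} \cdot 5 = C + C \frac{15}{4} = C + \frac{15 C}{4} = \frac{19 C}{4}$)
$h{\left(B{\left(-9,1 \right)} \right)} - 11722 = \frac{19 \left(\frac{7}{1} + \frac{1}{4} \left(-9\right)\right)}{4} - 11722 = \frac{19 \left(7 \cdot 1 - \frac{9}{4}\right)}{4} - 11722 = \frac{19 \left(7 - \frac{9}{4}\right)}{4} - 11722 = \frac{19}{4} \cdot \frac{19}{4} - 11722 = \frac{361}{16} - 11722 = - \frac{187191}{16}$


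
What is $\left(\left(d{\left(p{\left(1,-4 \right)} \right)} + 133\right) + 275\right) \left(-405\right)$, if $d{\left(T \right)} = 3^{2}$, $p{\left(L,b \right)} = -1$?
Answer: $-168885$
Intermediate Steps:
$d{\left(T \right)} = 9$
$\left(\left(d{\left(p{\left(1,-4 \right)} \right)} + 133\right) + 275\right) \left(-405\right) = \left(\left(9 + 133\right) + 275\right) \left(-405\right) = \left(142 + 275\right) \left(-405\right) = 417 \left(-405\right) = -168885$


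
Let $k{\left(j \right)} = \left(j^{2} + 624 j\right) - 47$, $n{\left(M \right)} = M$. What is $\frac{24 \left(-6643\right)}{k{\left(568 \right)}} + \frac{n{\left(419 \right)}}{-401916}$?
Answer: $- \frac{64361938483}{272100749244} \approx -0.23654$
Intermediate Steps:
$k{\left(j \right)} = -47 + j^{2} + 624 j$
$\frac{24 \left(-6643\right)}{k{\left(568 \right)}} + \frac{n{\left(419 \right)}}{-401916} = \frac{24 \left(-6643\right)}{-47 + 568^{2} + 624 \cdot 568} + \frac{419}{-401916} = - \frac{159432}{-47 + 322624 + 354432} + 419 \left(- \frac{1}{401916}\right) = - \frac{159432}{677009} - \frac{419}{401916} = - \frac{64361938483}{272100749244}$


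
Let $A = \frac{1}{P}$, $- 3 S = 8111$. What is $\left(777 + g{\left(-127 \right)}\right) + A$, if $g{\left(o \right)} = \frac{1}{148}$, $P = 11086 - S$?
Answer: $\frac{4757311337}{6122612} \approx 777.01$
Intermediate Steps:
$S = - \frac{8111}{3}$ ($S = \left(- \frac{1}{3}\right) 8111 = - \frac{8111}{3} \approx -2703.7$)
$P = \frac{41369}{3}$ ($P = 11086 - - \frac{8111}{3} = 11086 + \frac{8111}{3} = \frac{41369}{3} \approx 13790.0$)
$g{\left(o \right)} = \frac{1}{148}$
$A = \frac{3}{41369}$ ($A = \frac{1}{\frac{41369}{3}} = \frac{3}{41369} \approx 7.2518 \cdot 10^{-5}$)
$\left(777 + g{\left(-127 \right)}\right) + A = \left(777 + \frac{1}{148}\right) + \frac{3}{41369} = \frac{114997}{148} + \frac{3}{41369} = \frac{4757311337}{6122612}$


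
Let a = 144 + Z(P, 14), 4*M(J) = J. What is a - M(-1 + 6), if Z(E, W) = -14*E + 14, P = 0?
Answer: 627/4 ≈ 156.75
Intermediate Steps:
M(J) = J/4
Z(E, W) = 14 - 14*E
a = 158 (a = 144 + (14 - 14*0) = 144 + (14 + 0) = 144 + 14 = 158)
a - M(-1 + 6) = 158 - (-1 + 6)/4 = 158 - 5/4 = 627/4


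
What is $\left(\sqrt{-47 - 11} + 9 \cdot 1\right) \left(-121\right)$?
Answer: $-1089 - 121 i \sqrt{58} \approx -1089.0 - 921.51 i$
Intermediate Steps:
$\left(\sqrt{-47 - 11} + 9 \cdot 1\right) \left(-121\right) = \left(\sqrt{-58} + 9\right) \left(-121\right) = \left(i \sqrt{58} + 9\right) \left(-121\right) = \left(9 + i \sqrt{58}\right) \left(-121\right) = -1089 - 121 i \sqrt{58}$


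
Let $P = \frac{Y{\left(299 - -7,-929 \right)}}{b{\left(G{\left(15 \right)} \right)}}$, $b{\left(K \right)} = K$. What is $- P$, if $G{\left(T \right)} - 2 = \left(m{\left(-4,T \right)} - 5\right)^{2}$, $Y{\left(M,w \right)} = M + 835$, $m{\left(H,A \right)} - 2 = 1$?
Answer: $- \frac{1141}{6} \approx -190.17$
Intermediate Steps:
$m{\left(H,A \right)} = 3$ ($m{\left(H,A \right)} = 2 + 1 = 3$)
$Y{\left(M,w \right)} = 835 + M$
$G{\left(T \right)} = 6$ ($G{\left(T \right)} = 2 + \left(3 - 5\right)^{2} = 2 + \left(-2\right)^{2} = 2 + 4 = 6$)
$P = \frac{1141}{6}$ ($P = \frac{835 + \left(299 - -7\right)}{6} = \left(835 + \left(299 + 7\right)\right) \frac{1}{6} = \left(835 + 306\right) \frac{1}{6} = 1141 \cdot \frac{1}{6} = \frac{1141}{6} \approx 190.17$)
$- P = \left(-1\right) \frac{1141}{6} = - \frac{1141}{6}$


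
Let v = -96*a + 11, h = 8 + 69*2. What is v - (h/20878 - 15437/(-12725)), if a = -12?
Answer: 2114061809/1819675 ≈ 1161.8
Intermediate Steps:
h = 146 (h = 8 + 138 = 146)
v = 1163 (v = -96*(-12) + 11 = -48*(-24) + 11 = 1152 + 11 = 1163)
v - (h/20878 - 15437/(-12725)) = 1163 - (146/20878 - 15437/(-12725)) = 1163 - (146*(1/20878) - 15437*(-1/12725)) = 1163 - (1/143 + 15437/12725) = 1163 - 1*2220216/1819675 = 1163 - 2220216/1819675 = 2114061809/1819675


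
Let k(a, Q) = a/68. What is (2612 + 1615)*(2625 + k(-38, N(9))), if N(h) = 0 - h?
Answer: 377179437/34 ≈ 1.1094e+7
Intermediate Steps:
N(h) = -h
k(a, Q) = a/68 (k(a, Q) = a*(1/68) = a/68)
(2612 + 1615)*(2625 + k(-38, N(9))) = (2612 + 1615)*(2625 + (1/68)*(-38)) = 4227*(2625 - 19/34) = 4227*(89231/34) = 377179437/34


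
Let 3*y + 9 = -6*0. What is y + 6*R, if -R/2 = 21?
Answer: -255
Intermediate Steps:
R = -42 (R = -2*21 = -42)
y = -3 (y = -3 + (-6*0)/3 = -3 + (⅓)*0 = -3 + 0 = -3)
y + 6*R = -3 + 6*(-42) = -3 - 252 = -255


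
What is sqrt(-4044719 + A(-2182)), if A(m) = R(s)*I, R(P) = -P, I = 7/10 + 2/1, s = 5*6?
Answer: 160*I*sqrt(158) ≈ 2011.2*I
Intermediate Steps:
s = 30
I = 27/10 (I = 7*(1/10) + 2*1 = 7/10 + 2 = 27/10 ≈ 2.7000)
A(m) = -81 (A(m) = -1*30*(27/10) = -30*27/10 = -81)
sqrt(-4044719 + A(-2182)) = sqrt(-4044719 - 81) = sqrt(-4044800) = 160*I*sqrt(158)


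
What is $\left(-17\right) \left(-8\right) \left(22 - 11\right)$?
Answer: $1496$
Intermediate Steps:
$\left(-17\right) \left(-8\right) \left(22 - 11\right) = 136 \cdot 11 = 1496$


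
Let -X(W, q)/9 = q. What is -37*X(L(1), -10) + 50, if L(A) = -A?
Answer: -3280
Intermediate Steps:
X(W, q) = -9*q
-37*X(L(1), -10) + 50 = -(-333)*(-10) + 50 = -37*90 + 50 = -3330 + 50 = -3280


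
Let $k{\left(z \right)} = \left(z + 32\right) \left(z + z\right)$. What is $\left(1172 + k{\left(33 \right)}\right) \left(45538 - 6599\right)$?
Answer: $212684818$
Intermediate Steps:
$k{\left(z \right)} = 2 z \left(32 + z\right)$ ($k{\left(z \right)} = \left(32 + z\right) 2 z = 2 z \left(32 + z\right)$)
$\left(1172 + k{\left(33 \right)}\right) \left(45538 - 6599\right) = \left(1172 + 2 \cdot 33 \left(32 + 33\right)\right) \left(45538 - 6599\right) = \left(1172 + 2 \cdot 33 \cdot 65\right) 38939 = \left(1172 + 4290\right) 38939 = 5462 \cdot 38939 = 212684818$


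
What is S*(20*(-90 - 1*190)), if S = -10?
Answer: 56000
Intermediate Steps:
S*(20*(-90 - 1*190)) = -200*(-90 - 1*190) = -200*(-90 - 190) = -200*(-280) = -10*(-5600) = 56000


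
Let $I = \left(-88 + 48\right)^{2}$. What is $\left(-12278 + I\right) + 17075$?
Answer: $6397$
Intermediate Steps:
$I = 1600$ ($I = \left(-40\right)^{2} = 1600$)
$\left(-12278 + I\right) + 17075 = \left(-12278 + 1600\right) + 17075 = -10678 + 17075 = 6397$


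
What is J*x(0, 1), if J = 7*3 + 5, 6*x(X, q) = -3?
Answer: -13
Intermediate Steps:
x(X, q) = -½ (x(X, q) = (⅙)*(-3) = -½)
J = 26 (J = 21 + 5 = 26)
J*x(0, 1) = 26*(-½) = -13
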